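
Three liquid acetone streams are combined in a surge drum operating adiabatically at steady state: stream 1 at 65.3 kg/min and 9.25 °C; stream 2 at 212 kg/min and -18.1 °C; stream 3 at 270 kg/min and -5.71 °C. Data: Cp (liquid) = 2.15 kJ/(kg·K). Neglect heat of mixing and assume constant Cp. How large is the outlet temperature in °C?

T_out = -8.72 °C

Adiabatic, steady state ⇒ Σ ṁᵢCp,ᵢ(T_out − Tᵢ) = 0
T_out = Σ ṁᵢCp,ᵢTᵢ / Σ ṁᵢCp,ᵢ
      = -10266 / 1176.7 = -8.7244 °C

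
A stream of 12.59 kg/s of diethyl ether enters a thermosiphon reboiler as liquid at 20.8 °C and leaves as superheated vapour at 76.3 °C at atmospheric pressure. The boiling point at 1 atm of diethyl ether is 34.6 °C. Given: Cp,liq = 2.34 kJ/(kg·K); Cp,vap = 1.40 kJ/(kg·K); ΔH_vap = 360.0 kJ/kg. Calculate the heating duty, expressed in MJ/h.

liquid 20.8→34.6 °C: 32.292 kJ/kg
vaporisation at 34.6 °C: 360 kJ/kg
vapour 34.6→76.3 °C: 58.38 kJ/kg
Δh = 32.292 + 360 + 58.38 = 450.67 kJ/kg
Q = ṁ·Δh = 12.59 kg/s × 450.67 kJ/kg = 5674 kJ/s
|Q| = 5674 kW = 20426 MJ/h

Q = 20400 MJ/h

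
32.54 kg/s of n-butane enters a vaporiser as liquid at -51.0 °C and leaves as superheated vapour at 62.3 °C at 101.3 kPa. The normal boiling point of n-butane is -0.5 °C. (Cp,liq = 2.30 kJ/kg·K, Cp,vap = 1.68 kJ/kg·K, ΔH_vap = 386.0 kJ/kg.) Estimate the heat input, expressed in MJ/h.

Q = 71200 MJ/h

liquid -51.0→-0.5 °C: 116.15 kJ/kg
vaporisation at -0.5 °C: 386 kJ/kg
vapour -0.5→62.3 °C: 105.5 kJ/kg
Δh = 116.15 + 386 + 105.5 = 607.65 kJ/kg
Q = ṁ·Δh = 32.54 kg/s × 607.65 kJ/kg = 19773 kJ/s
|Q| = 19773 kW = 71183 MJ/h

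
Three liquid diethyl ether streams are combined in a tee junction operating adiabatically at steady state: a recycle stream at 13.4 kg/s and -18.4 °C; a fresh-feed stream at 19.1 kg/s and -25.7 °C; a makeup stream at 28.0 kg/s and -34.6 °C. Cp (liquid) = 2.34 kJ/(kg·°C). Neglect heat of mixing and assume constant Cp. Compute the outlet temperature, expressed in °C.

No heat crosses the boundary, so H_out = H_in.
T_out = Σ ṁᵢCp,ᵢTᵢ / Σ ṁᵢCp,ᵢ
      = -3992.6 / 141.57 = -28.202 °C

T_out = -28.2 °C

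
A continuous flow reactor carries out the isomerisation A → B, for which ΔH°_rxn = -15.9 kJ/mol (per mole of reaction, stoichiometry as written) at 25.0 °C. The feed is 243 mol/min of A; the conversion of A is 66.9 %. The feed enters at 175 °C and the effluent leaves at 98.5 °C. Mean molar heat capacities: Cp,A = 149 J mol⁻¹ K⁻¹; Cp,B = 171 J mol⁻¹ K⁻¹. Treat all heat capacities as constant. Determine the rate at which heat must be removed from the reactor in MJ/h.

Extent of reaction ξ = 0.669 × 243 = 162.57 mol/min
Reaction term: ξ·ΔH°_rxn = 162.57 × -15.9 = -2584.8 kJ/min
Sensible, feed 175→25 °C: -5431.1 kJ/min
Outlet flows (mol/min): A 80.433, B 162.57
Sensible, products 25→98.5 °C: 2924.1 kJ/min
Q = ΔH = -5091.8 kJ/min = -84.863 kW
Heat removed = 305.51 MJ/h

Q_out = 306 MJ/h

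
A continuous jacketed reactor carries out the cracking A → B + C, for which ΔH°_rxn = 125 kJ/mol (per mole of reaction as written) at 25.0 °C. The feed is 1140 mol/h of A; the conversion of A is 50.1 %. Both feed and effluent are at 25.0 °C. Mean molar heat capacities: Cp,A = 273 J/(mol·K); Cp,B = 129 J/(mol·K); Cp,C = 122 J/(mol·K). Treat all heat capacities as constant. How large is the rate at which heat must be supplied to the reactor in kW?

Q_in = 19.8 kW

Extent of reaction ξ = 0.501 × 1140 = 571.14 mol/h
Reaction term: ξ·ΔH°_rxn = 571.14 × 125 = 71392 kJ/h
Q = ΔH = 71392 kJ/h = 19.831 kW
Heat supplied = 19.831 kW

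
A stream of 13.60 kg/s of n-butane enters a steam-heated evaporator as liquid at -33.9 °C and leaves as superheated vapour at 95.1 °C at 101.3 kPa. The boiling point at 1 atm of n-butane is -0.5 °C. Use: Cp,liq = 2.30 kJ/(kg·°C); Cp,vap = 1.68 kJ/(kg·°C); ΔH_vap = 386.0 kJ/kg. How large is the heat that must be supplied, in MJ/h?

liquid -33.9→-0.5 °C: 76.82 kJ/kg
vaporisation at -0.5 °C: 386 kJ/kg
vapour -0.5→95.1 °C: 160.61 kJ/kg
Δh = 76.82 + 386 + 160.61 = 623.43 kJ/kg
Q = ṁ·Δh = 13.60 kg/s × 623.43 kJ/kg = 8478.6 kJ/s
|Q| = 8478.6 kW = 30523 MJ/h

Q = 30500 MJ/h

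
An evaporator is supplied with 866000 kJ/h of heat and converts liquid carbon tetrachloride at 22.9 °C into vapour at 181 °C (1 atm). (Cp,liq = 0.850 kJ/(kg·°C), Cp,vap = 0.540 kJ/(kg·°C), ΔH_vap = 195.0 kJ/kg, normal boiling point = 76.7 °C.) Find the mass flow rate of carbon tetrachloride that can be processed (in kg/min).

ṁ = 48.6 kg/min

Δh = 0.850×(76.7−22.9) + 195.0 + 0.540×(181−76.7) = 297.05 kJ/kg
Q = 866000 kJ/h = 240.56 kJ/s = 14433 kJ/min
ṁ = Q/Δh = 14433 / 297.05 = 48.589 kg/min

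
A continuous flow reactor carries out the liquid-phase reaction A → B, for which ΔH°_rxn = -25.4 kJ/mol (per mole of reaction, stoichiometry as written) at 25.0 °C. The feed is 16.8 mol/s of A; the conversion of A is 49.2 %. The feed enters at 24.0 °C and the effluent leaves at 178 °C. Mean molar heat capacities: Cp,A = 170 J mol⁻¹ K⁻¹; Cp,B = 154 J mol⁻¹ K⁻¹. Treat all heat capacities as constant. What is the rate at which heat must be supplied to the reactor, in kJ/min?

Extent of reaction ξ = 0.492 × 16.8 = 8.2656 mol/s
Reaction term: ξ·ΔH°_rxn = 8.2656 × -25.4 = -209.95 kJ/s
Sensible, feed 24.0→25 °C: 2.856 kJ/s
Outlet flows (mol/s): A 8.5344, B 8.2656
Sensible, products 25→178 °C: 416.73 kJ/s
Q = ΔH = 209.64 kJ/s = 209.64 kW
Heat supplied = 12579 kJ/min

Q_in = 12600 kJ/min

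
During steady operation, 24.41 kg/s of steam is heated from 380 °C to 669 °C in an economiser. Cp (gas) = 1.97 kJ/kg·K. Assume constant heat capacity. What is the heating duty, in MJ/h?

Q = 50000 MJ/h

Q = ṁ·Cp·ΔT = 24.41 × 1.97 × (669 − 380) = 13897 kJ/s
Heating duty = 50030 MJ/h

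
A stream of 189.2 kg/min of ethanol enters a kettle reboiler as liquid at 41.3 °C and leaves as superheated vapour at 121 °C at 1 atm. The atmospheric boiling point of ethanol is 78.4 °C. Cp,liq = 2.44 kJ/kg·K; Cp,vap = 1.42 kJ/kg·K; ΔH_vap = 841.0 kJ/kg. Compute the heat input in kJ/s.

liquid 41.3→78.4 °C: 90.524 kJ/kg
vaporisation at 78.4 °C: 841 kJ/kg
vapour 78.4→121 °C: 60.492 kJ/kg
Δh = 90.524 + 841 + 60.492 = 992.02 kJ/kg
Q = ṁ·Δh = 189.2 kg/min × 992.02 kJ/kg = 187690 kJ/min
|Q| = 3128.2 kW

Q = 3130 kJ/s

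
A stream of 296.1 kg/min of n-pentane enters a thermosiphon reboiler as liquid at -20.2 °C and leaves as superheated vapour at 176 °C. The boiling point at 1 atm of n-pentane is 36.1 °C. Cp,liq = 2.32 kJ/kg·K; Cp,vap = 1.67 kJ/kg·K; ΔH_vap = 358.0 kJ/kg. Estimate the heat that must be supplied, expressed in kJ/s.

liquid -20.2→36.1 °C: 130.62 kJ/kg
vaporisation at 36.1 °C: 358 kJ/kg
vapour 36.1→176 °C: 233.63 kJ/kg
Δh = 130.62 + 358 + 233.63 = 722.25 kJ/kg
Q = ṁ·Δh = 296.1 kg/min × 722.25 kJ/kg = 213860 kJ/min
|Q| = 3564.3 kW

Q = 3560 kJ/s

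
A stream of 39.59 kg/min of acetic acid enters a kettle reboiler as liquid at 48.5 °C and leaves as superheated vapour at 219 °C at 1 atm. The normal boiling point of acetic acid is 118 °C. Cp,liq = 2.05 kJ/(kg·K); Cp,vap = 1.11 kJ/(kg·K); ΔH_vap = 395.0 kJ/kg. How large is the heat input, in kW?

Q = 429 kW

liquid 48.5→118 °C: 142.47 kJ/kg
vaporisation at 118 °C: 395 kJ/kg
vapour 118→219 °C: 112.11 kJ/kg
Δh = 142.47 + 395 + 112.11 = 649.59 kJ/kg
Q = ṁ·Δh = 39.59 kg/min × 649.59 kJ/kg = 25717 kJ/min
|Q| = 428.62 kW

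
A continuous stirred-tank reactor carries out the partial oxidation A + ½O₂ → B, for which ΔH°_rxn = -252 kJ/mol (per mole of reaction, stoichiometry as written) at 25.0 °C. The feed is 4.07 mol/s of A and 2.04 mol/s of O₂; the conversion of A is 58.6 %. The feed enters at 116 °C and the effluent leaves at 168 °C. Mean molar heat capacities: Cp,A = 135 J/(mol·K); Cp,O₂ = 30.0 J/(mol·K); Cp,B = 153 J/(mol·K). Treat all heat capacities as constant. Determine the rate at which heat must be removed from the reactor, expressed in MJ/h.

Q_out = 2050 MJ/h

Extent of reaction ξ = 0.586 × 4.07 = 2.385 mol/s
Reaction term: ξ·ΔH°_rxn = 2.385 × -252 = -601.03 kJ/s
Sensible, feed 116→25 °C: -55.569 kJ/s
Outlet flows (mol/s): A 1.685, O₂ 0.84749, B 2.385
Sensible, products 25→168 °C: 88.346 kJ/s
Q = ΔH = -568.25 kJ/s = -568.25 kW
Heat removed = 2045.7 MJ/h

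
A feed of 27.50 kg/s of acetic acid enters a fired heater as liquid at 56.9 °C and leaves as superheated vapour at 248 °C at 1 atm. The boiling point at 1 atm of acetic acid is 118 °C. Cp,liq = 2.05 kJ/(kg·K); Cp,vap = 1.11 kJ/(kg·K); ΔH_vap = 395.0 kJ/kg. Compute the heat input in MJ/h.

Q = 65800 MJ/h

liquid 56.9→118 °C: 125.25 kJ/kg
vaporisation at 118 °C: 395 kJ/kg
vapour 118→248 °C: 144.3 kJ/kg
Δh = 125.25 + 395 + 144.3 = 664.56 kJ/kg
Q = ṁ·Δh = 27.50 kg/s × 664.56 kJ/kg = 18275 kJ/s
|Q| = 18275 kW = 65791 MJ/h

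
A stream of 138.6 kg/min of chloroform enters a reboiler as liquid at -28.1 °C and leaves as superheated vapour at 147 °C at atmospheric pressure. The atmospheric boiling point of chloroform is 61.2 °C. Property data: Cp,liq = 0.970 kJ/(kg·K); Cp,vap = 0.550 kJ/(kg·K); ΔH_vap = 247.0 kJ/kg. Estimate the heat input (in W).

liquid -28.1→61.2 °C: 86.621 kJ/kg
vaporisation at 61.2 °C: 247 kJ/kg
vapour 61.2→147 °C: 47.19 kJ/kg
Δh = 86.621 + 247 + 47.19 = 380.81 kJ/kg
Q = ṁ·Δh = 138.6 kg/min × 380.81 kJ/kg = 52780 kJ/min
|Q| = 879.67 kW = 879670 W

Q = 880000 W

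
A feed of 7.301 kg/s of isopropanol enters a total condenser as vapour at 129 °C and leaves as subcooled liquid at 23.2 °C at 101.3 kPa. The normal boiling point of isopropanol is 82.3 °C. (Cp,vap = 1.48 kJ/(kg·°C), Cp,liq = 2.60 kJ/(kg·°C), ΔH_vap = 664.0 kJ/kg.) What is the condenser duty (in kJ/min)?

vapour 129→82.3 °C: -69.116 kJ/kg
condensation at 82.3 °C: -664 kJ/kg
liquid 82.3→23.2 °C: -153.66 kJ/kg
Δh = -69.116 + -664 + -153.66 = -886.78 kJ/kg
Q = ṁ·Δh = 7.301 kg/s × -886.78 kJ/kg = -6474.4 kJ/s
|Q| = 6474.4 kW = 388460 kJ/min

Q_c = 388000 kJ/min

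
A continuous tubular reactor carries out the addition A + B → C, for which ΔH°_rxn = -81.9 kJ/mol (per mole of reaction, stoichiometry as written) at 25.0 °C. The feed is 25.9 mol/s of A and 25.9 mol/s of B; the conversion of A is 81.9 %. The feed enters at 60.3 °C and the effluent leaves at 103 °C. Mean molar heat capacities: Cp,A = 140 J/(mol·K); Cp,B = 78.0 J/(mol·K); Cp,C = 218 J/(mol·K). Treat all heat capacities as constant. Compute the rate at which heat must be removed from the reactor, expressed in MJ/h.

Extent of reaction ξ = 0.819 × 25.9 = 21.212 mol/s
Reaction term: ξ·ΔH°_rxn = 21.212 × -81.9 = -1737.3 kJ/s
Sensible, feed 60.3→25 °C: -199.31 kJ/s
Outlet flows (mol/s): A 4.6879, B 4.6879, C 21.212
Sensible, products 25→103 °C: 440.4 kJ/s
Q = ΔH = -1496.2 kJ/s = -1496.2 kW
Heat removed = 5386.2 MJ/h

Q_out = 5390 MJ/h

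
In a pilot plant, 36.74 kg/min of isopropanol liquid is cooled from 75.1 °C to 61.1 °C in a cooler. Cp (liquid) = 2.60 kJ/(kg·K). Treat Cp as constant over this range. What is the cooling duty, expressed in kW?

Q_c = 22.3 kW

Q = ṁ·Cp·ΔT = 36.74 × 2.60 × (61.1 − 75.1) = -1337.3 kJ/min
Converting: 1337.3 / 60 s = 22.289 kW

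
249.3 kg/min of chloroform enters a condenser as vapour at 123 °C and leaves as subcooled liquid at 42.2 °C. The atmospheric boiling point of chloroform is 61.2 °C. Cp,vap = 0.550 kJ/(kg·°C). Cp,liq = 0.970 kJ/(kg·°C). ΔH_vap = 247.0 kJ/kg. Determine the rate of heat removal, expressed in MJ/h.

Q_c = 4480 MJ/h

vapour 123→61.2 °C: -33.99 kJ/kg
condensation at 61.2 °C: -247 kJ/kg
liquid 61.2→42.2 °C: -18.43 kJ/kg
Δh = -33.99 + -247 + -18.43 = -299.42 kJ/kg
Q = ṁ·Δh = 249.3 kg/min × -299.42 kJ/kg = -74645 kJ/min
|Q| = 1244.1 kW = 4478.7 MJ/h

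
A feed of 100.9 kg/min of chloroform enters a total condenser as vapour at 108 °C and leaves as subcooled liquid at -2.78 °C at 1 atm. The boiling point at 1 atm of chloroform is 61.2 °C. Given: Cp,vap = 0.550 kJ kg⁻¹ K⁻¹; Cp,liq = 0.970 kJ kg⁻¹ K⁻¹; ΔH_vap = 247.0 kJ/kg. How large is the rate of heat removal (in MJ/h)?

vapour 108→61.2 °C: -25.74 kJ/kg
condensation at 61.2 °C: -247 kJ/kg
liquid 61.2→-2.78 °C: -62.061 kJ/kg
Δh = -25.74 + -247 + -62.061 = -334.8 kJ/kg
Q = ṁ·Δh = 100.9 kg/min × -334.8 kJ/kg = -33781 kJ/min
|Q| = 563.02 kW = 2026.9 MJ/h

Q_c = 2030 MJ/h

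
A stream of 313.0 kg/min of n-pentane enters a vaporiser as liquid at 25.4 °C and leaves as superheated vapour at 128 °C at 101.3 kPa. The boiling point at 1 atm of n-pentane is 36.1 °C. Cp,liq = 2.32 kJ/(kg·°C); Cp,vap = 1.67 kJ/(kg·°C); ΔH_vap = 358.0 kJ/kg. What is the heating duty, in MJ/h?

liquid 25.4→36.1 °C: 24.824 kJ/kg
vaporisation at 36.1 °C: 358 kJ/kg
vapour 36.1→128 °C: 153.47 kJ/kg
Δh = 24.824 + 358 + 153.47 = 536.3 kJ/kg
Q = ṁ·Δh = 313.0 kg/min × 536.3 kJ/kg = 167860 kJ/min
|Q| = 2797.7 kW = 10072 MJ/h

Q = 10100 MJ/h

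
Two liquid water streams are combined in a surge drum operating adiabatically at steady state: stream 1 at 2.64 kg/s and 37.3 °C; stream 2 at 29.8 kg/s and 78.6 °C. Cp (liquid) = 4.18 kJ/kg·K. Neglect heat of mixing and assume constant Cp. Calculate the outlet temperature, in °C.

No heat crosses the boundary, so H_out = H_in.
T_out = Σ ṁᵢCp,ᵢTᵢ / Σ ṁᵢCp,ᵢ
      = 10202 / 135.6 = 75.239 °C

T_out = 75.2 °C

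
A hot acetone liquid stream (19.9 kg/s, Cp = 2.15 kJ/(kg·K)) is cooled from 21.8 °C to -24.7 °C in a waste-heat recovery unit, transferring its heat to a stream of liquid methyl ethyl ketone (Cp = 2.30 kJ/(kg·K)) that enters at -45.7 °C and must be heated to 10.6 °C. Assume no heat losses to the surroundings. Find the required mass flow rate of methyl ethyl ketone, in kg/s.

Heat released by hot stream: Q = 19.9 × 2.15 × (21.8 − -24.7) = 1989.5 kJ/s
Energy balance on cold side (adiabatic exchanger): Q = ṁ_c·Cp_c·(T_c,out − T_c,in)
ṁ_c = 1989.5 / [2.30 × (10.6 − -45.7)] = 15.364 kg/s

ṁ_c = 15.4 kg/s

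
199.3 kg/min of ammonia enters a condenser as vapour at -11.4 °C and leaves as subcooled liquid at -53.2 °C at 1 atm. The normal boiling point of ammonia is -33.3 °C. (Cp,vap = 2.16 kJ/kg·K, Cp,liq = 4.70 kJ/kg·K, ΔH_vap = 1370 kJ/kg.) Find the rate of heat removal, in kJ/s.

vapour -11.4→-33.3 °C: -47.304 kJ/kg
condensation at -33.3 °C: -1370 kJ/kg
liquid -33.3→-53.2 °C: -93.53 kJ/kg
Δh = -47.304 + -1370 + -93.53 = -1510.8 kJ/kg
Q = ṁ·Δh = 199.3 kg/min × -1510.8 kJ/kg = -301110 kJ/min
|Q| = 5018.5 kW

Q_c = 5020 kJ/s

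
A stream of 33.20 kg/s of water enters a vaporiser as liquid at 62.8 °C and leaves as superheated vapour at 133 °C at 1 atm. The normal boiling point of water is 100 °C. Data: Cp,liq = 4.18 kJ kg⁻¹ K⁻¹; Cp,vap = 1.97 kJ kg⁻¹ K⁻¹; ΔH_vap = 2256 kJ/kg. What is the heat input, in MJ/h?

liquid 62.8→100 °C: 155.5 kJ/kg
vaporisation at 100 °C: 2256 kJ/kg
vapour 100→133 °C: 65.01 kJ/kg
Δh = 155.5 + 2256 + 65.01 = 2476.5 kJ/kg
Q = ṁ·Δh = 33.20 kg/s × 2476.5 kJ/kg = 82220 kJ/s
|Q| = 82220 kW = 295990 MJ/h

Q = 296000 MJ/h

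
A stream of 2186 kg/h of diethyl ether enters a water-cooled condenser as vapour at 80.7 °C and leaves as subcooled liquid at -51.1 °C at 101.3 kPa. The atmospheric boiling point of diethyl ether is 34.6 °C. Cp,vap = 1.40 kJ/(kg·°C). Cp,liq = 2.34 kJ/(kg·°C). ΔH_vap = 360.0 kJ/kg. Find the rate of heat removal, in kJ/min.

vapour 80.7→34.6 °C: -64.54 kJ/kg
condensation at 34.6 °C: -360 kJ/kg
liquid 34.6→-51.1 °C: -200.54 kJ/kg
Δh = -64.54 + -360 + -200.54 = -625.08 kJ/kg
Q = ṁ·Δh = 2186 kg/h × -625.08 kJ/kg = -1.3664e+06 kJ/h
|Q| = 379.56 kW = 22774 kJ/min

Q_c = 22800 kJ/min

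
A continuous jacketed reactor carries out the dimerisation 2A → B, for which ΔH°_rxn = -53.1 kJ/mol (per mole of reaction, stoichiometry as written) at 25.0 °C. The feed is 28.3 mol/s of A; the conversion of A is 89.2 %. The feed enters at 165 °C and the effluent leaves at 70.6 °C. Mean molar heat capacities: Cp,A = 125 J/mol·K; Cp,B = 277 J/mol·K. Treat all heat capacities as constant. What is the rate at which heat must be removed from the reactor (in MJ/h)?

Extent of reaction ξ = 0.892 × 28.3 / 2 = 12.622 mol/s
Reaction term: ξ·ΔH°_rxn = 12.622 × -53.1 = -670.22 kJ/s
Sensible, feed 165→25 °C: -495.25 kJ/s
Outlet flows (mol/s): A 3.0564, B 12.622
Sensible, products 25→70.6 °C: 176.85 kJ/s
Q = ΔH = -988.62 kJ/s = -988.62 kW
Heat removed = 3559 MJ/h

Q_out = 3560 MJ/h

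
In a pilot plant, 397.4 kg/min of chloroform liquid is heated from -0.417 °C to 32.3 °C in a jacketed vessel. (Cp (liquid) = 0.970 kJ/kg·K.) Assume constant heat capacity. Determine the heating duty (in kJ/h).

Q = 757000 kJ/h

Q = ṁ·Cp·ΔT = 397.4 × 0.970 × (32.3 − -0.417) = 12612 kJ/min
Converting: 12612 / 60 s = 210.19 kW
Heating duty = 756700 kJ/h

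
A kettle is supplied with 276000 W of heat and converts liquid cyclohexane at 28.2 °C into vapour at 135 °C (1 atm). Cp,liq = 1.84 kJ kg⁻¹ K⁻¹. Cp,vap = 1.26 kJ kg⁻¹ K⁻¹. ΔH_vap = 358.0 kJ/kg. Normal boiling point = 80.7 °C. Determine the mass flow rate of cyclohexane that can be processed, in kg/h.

Δh = 1.84×(80.7−28.2) + 358.0 + 1.26×(135−80.7) = 523.02 kJ/kg
Q = 276000 W = 276 kJ/s = 993600 kJ/h
ṁ = Q/Δh = 993600 / 523.02 = 1899.7 kg/h

ṁ = 1900 kg/h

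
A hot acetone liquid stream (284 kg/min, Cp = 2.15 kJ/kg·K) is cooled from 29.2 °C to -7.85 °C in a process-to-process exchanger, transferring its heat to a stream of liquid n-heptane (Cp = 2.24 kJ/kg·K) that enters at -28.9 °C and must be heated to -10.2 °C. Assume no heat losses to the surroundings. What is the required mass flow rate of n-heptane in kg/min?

Heat released by hot stream: Q = 284 × 2.15 × (29.2 − -7.85) = 22623 kJ/min
Energy balance on cold side (adiabatic exchanger): Q = ṁ_c·Cp_c·(T_c,out − T_c,in)
ṁ_c = 22623 / [2.24 × (-10.2 − -28.9)] = 540.08 kg/min

ṁ_c = 540 kg/min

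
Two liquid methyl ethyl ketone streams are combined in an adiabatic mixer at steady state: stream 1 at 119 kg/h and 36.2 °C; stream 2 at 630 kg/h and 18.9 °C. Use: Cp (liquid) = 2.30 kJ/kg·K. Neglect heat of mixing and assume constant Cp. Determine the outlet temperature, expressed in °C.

Energy balance with Q = 0: Σ ṁᵢCp,ᵢ(T_out − Tᵢ) = 0
T_out = Σ ṁᵢCp,ᵢTᵢ / Σ ṁᵢCp,ᵢ
      = 37294 / 1722.7 = 21.649 °C

T_out = 21.6 °C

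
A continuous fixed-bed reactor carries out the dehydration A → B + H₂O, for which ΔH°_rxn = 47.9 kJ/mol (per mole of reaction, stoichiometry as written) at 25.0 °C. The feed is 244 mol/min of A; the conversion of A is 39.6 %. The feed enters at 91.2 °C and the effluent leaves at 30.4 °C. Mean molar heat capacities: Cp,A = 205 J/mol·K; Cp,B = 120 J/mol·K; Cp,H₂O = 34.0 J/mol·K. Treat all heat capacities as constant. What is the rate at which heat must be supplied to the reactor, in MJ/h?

Extent of reaction ξ = 0.396 × 244 = 96.624 mol/min
Reaction term: ξ·ΔH°_rxn = 96.624 × 47.9 = 4628.3 kJ/min
Sensible, feed 91.2→25 °C: -3311.3 kJ/min
Outlet flows (mol/min): A 147.38, B 96.624, H₂O 96.624
Sensible, products 25→30.4 °C: 243.5 kJ/min
Q = ΔH = 1560.5 kJ/min = 26.008 kW
Heat supplied = 93.628 MJ/h

Q_in = 93.6 MJ/h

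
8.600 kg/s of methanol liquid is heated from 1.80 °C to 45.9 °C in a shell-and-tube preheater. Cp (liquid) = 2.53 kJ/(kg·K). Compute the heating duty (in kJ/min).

Q = ṁ·Cp·ΔT = 8.600 × 2.53 × (45.9 − 1.80) = 959.53 kJ/s
Heating duty = 57572 kJ/min

Q = 57600 kJ/min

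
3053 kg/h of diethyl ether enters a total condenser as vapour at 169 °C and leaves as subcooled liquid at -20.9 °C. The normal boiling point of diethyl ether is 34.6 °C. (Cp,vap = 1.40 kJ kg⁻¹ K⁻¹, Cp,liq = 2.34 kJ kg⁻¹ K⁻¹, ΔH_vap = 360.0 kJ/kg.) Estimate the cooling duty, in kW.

Q_c = 575 kW

vapour 169→34.6 °C: -188.16 kJ/kg
condensation at 34.6 °C: -360 kJ/kg
liquid 34.6→-20.9 °C: -129.87 kJ/kg
Δh = -188.16 + -360 + -129.87 = -678.03 kJ/kg
Q = ṁ·Δh = 3053 kg/h × -678.03 kJ/kg = -2.07e+06 kJ/h
|Q| = 575.01 kW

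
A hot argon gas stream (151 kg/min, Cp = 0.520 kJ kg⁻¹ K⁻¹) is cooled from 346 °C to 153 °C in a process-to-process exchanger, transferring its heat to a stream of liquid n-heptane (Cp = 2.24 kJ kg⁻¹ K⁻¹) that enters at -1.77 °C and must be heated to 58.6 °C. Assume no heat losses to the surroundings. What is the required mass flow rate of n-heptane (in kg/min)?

Heat released by hot stream: Q = 151 × 0.520 × (346 − 153) = 15154 kJ/min
Energy balance on cold side (adiabatic exchanger): Q = ṁ_c·Cp_c·(T_c,out − T_c,in)
ṁ_c = 15154 / [2.24 × (58.6 − -1.77)] = 112.06 kg/min

ṁ_c = 112 kg/min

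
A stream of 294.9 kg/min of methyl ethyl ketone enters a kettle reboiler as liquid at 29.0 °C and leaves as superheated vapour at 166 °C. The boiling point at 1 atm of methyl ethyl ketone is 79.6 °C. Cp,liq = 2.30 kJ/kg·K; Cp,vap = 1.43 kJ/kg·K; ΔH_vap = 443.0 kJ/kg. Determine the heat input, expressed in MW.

liquid 29.0→79.6 °C: 116.38 kJ/kg
vaporisation at 79.6 °C: 443 kJ/kg
vapour 79.6→166 °C: 123.55 kJ/kg
Δh = 116.38 + 443 + 123.55 = 682.93 kJ/kg
Q = ṁ·Δh = 294.9 kg/min × 682.93 kJ/kg = 201400 kJ/min
|Q| = 3356.6 kW = 3.3566 MW

Q = 3.36 MW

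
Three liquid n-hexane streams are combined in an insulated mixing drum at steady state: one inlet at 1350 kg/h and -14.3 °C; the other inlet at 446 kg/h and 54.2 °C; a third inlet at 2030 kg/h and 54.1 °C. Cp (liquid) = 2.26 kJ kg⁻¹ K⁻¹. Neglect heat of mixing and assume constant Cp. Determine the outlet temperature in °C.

T_out = 30.0 °C

Adiabatic, steady state ⇒ Σ ṁᵢCp,ᵢ(T_out − Tᵢ) = 0
T_out = Σ ṁᵢCp,ᵢTᵢ / Σ ṁᵢCp,ᵢ
      = 259200 / 8646.8 = 29.977 °C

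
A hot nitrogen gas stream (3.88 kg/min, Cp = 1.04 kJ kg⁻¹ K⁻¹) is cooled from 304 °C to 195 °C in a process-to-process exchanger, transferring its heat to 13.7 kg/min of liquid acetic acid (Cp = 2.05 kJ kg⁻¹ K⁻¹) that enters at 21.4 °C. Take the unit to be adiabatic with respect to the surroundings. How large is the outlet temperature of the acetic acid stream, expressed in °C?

Heat released by hot stream: Q = 3.88 × 1.04 × (304 − 195) = 439.84 kJ/min
Energy balance on cold side (adiabatic exchanger): Q = ṁ_c·Cp_c·(T_c,out − T_c,in)
T_c,out = 21.4 + 439.84/(13.7 × 2.05) = 37.061 °C

T_c,out = 37.1 °C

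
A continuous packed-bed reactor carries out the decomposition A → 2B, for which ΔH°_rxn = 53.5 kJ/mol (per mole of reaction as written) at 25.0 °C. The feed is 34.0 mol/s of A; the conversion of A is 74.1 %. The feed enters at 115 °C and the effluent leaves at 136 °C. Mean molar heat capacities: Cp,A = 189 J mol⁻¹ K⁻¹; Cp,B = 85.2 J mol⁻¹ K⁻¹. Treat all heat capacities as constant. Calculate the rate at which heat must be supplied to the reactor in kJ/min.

Q_in = 85800 kJ/min

Extent of reaction ξ = 0.741 × 34.0 = 25.194 mol/s
Reaction term: ξ·ΔH°_rxn = 25.194 × 53.5 = 1347.9 kJ/s
Sensible, feed 115→25 °C: -578.34 kJ/s
Outlet flows (mol/s): A 8.806, B 50.388
Sensible, products 25→136 °C: 661.27 kJ/s
Q = ΔH = 1430.8 kJ/s = 1430.8 kW
Heat supplied = 85849 kJ/min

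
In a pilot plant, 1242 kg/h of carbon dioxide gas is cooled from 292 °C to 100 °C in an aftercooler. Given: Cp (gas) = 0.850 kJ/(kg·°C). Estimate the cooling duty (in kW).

Q_c = 56.3 kW

Q = ṁ·Cp·ΔT = 1242 × 0.850 × (100 − 292) = -202690 kJ/h
Converting: 202690 / 3600 s = 56.304 kW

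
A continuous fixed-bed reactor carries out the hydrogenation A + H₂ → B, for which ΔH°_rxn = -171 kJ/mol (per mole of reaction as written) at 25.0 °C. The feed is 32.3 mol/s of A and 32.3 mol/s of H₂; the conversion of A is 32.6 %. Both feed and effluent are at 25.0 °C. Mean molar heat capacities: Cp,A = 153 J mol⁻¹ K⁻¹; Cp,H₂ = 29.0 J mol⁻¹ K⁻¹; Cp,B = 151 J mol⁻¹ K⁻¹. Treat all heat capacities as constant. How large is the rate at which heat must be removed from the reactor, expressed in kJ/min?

Extent of reaction ξ = 0.326 × 32.3 = 10.53 mol/s
Reaction term: ξ·ΔH°_rxn = 10.53 × -171 = -1800.6 kJ/s
Q = ΔH = -1800.6 kJ/s = -1800.6 kW
Heat removed = 108040 kJ/min

Q_out = 108000 kJ/min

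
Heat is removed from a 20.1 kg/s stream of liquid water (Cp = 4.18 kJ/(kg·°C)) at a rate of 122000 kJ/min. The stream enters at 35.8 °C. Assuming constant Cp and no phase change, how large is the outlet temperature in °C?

Q = 122000 kJ/min = 2033.3 kJ/s
ΔT = Q/(ṁ·Cp) = 2033.3/(20.1×4.18) = 24.201 K
T_out = 35.8 − 24.201 = 11.599 °C

T_out = 11.6 °C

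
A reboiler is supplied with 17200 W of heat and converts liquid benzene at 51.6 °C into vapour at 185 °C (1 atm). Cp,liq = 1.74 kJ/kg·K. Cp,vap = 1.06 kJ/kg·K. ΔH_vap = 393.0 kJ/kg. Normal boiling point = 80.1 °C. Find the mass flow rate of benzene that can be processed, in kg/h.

Δh = 1.74×(80.1−51.6) + 393.0 + 1.06×(185−80.1) = 553.78 kJ/kg
Q = 17200 W = 17.2 kJ/s = 61920 kJ/h
ṁ = Q/Δh = 61920 / 553.78 = 111.81 kg/h

ṁ = 112 kg/h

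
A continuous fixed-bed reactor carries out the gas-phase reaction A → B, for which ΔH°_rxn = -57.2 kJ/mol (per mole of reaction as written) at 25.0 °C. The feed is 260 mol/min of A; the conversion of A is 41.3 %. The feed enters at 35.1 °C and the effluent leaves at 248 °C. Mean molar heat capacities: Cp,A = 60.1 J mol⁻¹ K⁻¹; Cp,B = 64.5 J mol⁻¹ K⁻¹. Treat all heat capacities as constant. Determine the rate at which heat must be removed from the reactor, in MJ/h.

Q_out = 163 MJ/h

Extent of reaction ξ = 0.413 × 260 = 107.38 mol/min
Reaction term: ξ·ΔH°_rxn = 107.38 × -57.2 = -6142.1 kJ/min
Sensible, feed 35.1→25 °C: -157.82 kJ/min
Outlet flows (mol/min): A 152.62, B 107.38
Sensible, products 25→248 °C: 3590 kJ/min
Q = ΔH = -2710 kJ/min = -45.167 kW
Heat removed = 162.6 MJ/h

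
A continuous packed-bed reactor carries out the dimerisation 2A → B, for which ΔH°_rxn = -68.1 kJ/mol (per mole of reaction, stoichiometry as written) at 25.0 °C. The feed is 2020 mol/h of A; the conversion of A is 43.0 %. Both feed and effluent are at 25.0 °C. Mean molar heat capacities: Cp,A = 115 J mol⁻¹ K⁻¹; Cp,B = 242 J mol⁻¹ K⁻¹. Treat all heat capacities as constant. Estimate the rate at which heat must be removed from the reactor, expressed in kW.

Q_out = 8.22 kW

Extent of reaction ξ = 0.430 × 2020 / 2 = 434.3 mol/h
Reaction term: ξ·ΔH°_rxn = 434.3 × -68.1 = -29576 kJ/h
Q = ΔH = -29576 kJ/h = -8.2155 kW
Heat removed = 8.2155 kW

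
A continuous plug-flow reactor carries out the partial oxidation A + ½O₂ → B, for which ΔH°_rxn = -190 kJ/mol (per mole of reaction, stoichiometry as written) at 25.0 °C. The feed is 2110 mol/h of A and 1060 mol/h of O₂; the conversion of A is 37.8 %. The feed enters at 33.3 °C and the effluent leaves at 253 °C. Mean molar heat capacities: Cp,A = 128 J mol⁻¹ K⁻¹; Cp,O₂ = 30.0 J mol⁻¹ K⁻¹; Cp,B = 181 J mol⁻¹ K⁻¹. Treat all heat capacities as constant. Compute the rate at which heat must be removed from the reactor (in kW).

Q_out = 21.8 kW

Extent of reaction ξ = 0.378 × 2110 = 797.58 mol/h
Reaction term: ξ·ΔH°_rxn = 797.58 × -190 = -151540 kJ/h
Sensible, feed 33.3→25 °C: -2505.6 kJ/h
Outlet flows (mol/h): A 1312.4, O₂ 661.21, B 797.58
Sensible, products 25→253 °C: 75739 kJ/h
Q = ΔH = -78307 kJ/h = -21.752 kW
Heat removed = 21.752 kW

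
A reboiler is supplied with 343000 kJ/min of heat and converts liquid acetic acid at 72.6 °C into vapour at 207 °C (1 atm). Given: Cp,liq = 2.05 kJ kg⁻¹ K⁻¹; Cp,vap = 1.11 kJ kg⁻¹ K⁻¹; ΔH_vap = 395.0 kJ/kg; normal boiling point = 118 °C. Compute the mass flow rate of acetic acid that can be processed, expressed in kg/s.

Δh = 2.05×(118−72.6) + 395.0 + 1.11×(207−118) = 586.86 kJ/kg
Q = 343000 kJ/min = 5716.7 kJ/s = 5716.7 kJ/s
ṁ = Q/Δh = 5716.7 / 586.86 = 9.7411 kg/s

ṁ = 9.74 kg/s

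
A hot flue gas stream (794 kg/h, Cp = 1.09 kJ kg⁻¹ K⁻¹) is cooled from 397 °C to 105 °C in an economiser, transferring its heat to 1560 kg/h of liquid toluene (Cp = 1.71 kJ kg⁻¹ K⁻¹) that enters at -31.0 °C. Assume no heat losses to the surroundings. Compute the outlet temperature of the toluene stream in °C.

T_c,out = 63.7 °C

Heat released by hot stream: Q = 794 × 1.09 × (397 − 105) = 252710 kJ/h
Energy balance on cold side (adiabatic exchanger): Q = ṁ_c·Cp_c·(T_c,out − T_c,in)
T_c,out = -31.0 + 252710/(1560 × 1.71) = 63.735 °C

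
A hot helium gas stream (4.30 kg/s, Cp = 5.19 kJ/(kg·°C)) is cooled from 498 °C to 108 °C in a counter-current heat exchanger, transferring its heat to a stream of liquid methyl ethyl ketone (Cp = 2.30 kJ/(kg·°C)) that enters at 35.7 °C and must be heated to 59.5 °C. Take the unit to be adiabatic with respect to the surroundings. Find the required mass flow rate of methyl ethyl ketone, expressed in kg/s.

Heat released by hot stream: Q = 4.30 × 5.19 × (498 − 108) = 8703.6 kJ/s
Energy balance on cold side (adiabatic exchanger): Q = ṁ_c·Cp_c·(T_c,out − T_c,in)
ṁ_c = 8703.6 / [2.30 × (59.5 − 35.7)] = 159 kg/s

ṁ_c = 159 kg/s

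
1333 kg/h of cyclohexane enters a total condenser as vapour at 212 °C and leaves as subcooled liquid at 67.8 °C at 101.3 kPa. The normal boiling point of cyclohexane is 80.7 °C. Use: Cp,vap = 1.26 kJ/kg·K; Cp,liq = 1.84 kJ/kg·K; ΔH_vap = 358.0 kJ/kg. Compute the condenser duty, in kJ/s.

vapour 212→80.7 °C: -165.44 kJ/kg
condensation at 80.7 °C: -358 kJ/kg
liquid 80.7→67.8 °C: -23.736 kJ/kg
Δh = -165.44 + -358 + -23.736 = -547.17 kJ/kg
Q = ṁ·Δh = 1333 kg/h × -547.17 kJ/kg = -729380 kJ/h
|Q| = 202.61 kW

Q_c = 203 kJ/s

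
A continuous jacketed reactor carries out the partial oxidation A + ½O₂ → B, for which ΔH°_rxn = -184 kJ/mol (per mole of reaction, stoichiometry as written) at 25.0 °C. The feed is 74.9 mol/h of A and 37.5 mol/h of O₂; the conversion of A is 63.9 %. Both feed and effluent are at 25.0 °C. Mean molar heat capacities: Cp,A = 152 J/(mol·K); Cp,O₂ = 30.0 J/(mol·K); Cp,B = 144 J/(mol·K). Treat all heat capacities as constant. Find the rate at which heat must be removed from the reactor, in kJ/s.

Extent of reaction ξ = 0.639 × 74.9 = 47.861 mol/h
Reaction term: ξ·ΔH°_rxn = 47.861 × -184 = -8806.4 kJ/h
Q = ΔH = -8806.4 kJ/h = -2.4462 kW
Heat removed = 2.4462 kJ/s

Q_out = 2.45 kJ/s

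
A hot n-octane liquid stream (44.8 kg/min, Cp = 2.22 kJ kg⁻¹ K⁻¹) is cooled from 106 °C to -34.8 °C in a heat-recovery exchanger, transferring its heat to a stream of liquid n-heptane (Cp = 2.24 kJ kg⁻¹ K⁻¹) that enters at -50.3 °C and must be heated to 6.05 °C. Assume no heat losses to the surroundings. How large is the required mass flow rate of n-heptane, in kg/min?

Heat released by hot stream: Q = 44.8 × 2.22 × (106 − -34.8) = 14003 kJ/min
Energy balance on cold side (adiabatic exchanger): Q = ṁ_c·Cp_c·(T_c,out − T_c,in)
ṁ_c = 14003 / [2.24 × (6.05 − -50.3)] = 110.94 kg/min

ṁ_c = 111 kg/min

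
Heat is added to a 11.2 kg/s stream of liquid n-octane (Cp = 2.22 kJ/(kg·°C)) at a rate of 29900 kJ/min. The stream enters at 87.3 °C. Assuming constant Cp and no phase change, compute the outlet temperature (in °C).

Q = 29900 kJ/min = 498.33 kJ/s
ΔT = Q/(ṁ·Cp) = 498.33/(11.2×2.22) = 20.042 K
T_out = 87.3 + 20.042 = 107.34 °C

T_out = 107 °C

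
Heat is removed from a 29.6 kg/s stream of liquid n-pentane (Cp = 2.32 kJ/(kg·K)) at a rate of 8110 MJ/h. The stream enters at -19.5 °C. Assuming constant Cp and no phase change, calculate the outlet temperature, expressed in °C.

Q = 8110 MJ/h = 2252.8 kJ/s
ΔT = Q/(ṁ·Cp) = 2252.8/(29.6×2.32) = 32.805 K
T_out = -19.5 − 32.805 = -52.305 °C

T_out = -52.3 °C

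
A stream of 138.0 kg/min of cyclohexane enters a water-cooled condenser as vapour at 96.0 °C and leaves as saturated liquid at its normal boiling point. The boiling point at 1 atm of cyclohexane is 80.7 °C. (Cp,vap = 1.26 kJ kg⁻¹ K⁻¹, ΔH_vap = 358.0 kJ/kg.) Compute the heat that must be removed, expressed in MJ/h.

Q_c = 3120 MJ/h

vapour 96.0→80.7 °C: -19.278 kJ/kg
condensation at 80.7 °C: -358 kJ/kg
Δh = -19.278 + -358 = -377.28 kJ/kg
Q = ṁ·Δh = 138.0 kg/min × -377.28 kJ/kg = -52064 kJ/min
|Q| = 867.74 kW = 3123.9 MJ/h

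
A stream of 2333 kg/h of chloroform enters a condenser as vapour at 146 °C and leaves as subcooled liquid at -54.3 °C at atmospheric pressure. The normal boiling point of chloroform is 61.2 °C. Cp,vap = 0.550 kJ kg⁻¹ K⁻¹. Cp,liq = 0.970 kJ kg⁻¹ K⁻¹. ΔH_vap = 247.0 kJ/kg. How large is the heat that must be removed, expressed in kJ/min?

Q_c = 15800 kJ/min

vapour 146→61.2 °C: -46.64 kJ/kg
condensation at 61.2 °C: -247 kJ/kg
liquid 61.2→-54.3 °C: -112.03 kJ/kg
Δh = -46.64 + -247 + -112.03 = -405.68 kJ/kg
Q = ṁ·Δh = 2333 kg/h × -405.68 kJ/kg = -946440 kJ/h
|Q| = 262.9 kW = 15774 kJ/min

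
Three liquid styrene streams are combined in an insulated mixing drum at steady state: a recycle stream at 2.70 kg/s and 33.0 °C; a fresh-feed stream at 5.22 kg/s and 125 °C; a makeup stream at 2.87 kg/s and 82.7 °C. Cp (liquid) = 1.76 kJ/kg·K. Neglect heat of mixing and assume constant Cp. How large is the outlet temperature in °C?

No heat crosses the boundary, so H_out = H_in.
Σ ṁᵢCp,ᵢTᵢ = 2.70×1.76×33.0 + 5.22×1.76×125 + 2.87×1.76×82.7 = 1723
Σ ṁᵢCp,ᵢ = 2.70×1.76 + 5.22×1.76 + 2.87×1.76 = 18.99
T_out = 1723 / 18.99 = 90.727 °C

T_out = 90.7 °C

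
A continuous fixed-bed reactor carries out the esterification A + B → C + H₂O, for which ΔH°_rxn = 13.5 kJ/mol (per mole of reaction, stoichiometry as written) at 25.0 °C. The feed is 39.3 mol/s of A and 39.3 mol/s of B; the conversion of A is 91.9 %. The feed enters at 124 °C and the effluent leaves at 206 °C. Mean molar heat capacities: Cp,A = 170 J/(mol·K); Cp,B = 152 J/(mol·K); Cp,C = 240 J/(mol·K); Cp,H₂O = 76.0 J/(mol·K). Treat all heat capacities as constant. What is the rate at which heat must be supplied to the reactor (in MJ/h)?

Q_in = 5350 MJ/h

Extent of reaction ξ = 0.919 × 39.3 = 36.117 mol/s
Reaction term: ξ·ΔH°_rxn = 36.117 × 13.5 = 487.58 kJ/s
Sensible, feed 124→25 °C: -1252.8 kJ/s
Outlet flows (mol/s): A 3.1833, B 3.1833, C 36.117, H₂O 36.117
Sensible, products 25→206 °C: 2251.3 kJ/s
Q = ΔH = 1486 kJ/s = 1486 kW
Heat supplied = 5349.7 MJ/h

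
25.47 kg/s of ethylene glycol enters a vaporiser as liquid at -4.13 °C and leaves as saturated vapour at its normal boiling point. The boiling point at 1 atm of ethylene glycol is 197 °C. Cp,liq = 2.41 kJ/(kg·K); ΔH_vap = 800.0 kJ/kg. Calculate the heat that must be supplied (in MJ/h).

Q = 118000 MJ/h

liquid -4.13→197 °C: 484.72 kJ/kg
vaporisation at 197 °C: 800 kJ/kg
Δh = 484.72 + 800 = 1284.7 kJ/kg
Q = ṁ·Δh = 25.47 kg/s × 1284.7 kJ/kg = 32722 kJ/s
|Q| = 32722 kW = 117800 MJ/h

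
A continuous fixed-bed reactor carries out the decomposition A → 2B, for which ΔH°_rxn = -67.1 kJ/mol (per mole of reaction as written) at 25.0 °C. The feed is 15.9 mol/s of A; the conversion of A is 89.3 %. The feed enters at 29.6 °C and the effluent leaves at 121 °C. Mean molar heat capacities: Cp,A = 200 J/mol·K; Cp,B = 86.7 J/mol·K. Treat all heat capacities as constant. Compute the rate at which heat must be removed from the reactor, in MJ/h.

Q_out = 2510 MJ/h

Extent of reaction ξ = 0.893 × 15.9 = 14.199 mol/s
Reaction term: ξ·ΔH°_rxn = 14.199 × -67.1 = -952.73 kJ/s
Sensible, feed 29.6→25 °C: -14.628 kJ/s
Outlet flows (mol/s): A 1.7013, B 28.397
Sensible, products 25→121 °C: 269.02 kJ/s
Q = ΔH = -698.34 kJ/s = -698.34 kW
Heat removed = 2514 MJ/h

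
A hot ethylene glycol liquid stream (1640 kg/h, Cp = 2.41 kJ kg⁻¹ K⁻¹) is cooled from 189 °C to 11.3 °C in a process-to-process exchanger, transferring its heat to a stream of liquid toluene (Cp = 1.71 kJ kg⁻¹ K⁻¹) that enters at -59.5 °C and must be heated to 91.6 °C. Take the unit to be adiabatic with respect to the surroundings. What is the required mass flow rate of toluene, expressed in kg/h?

Heat released by hot stream: Q = 1640 × 2.41 × (189 − 11.3) = 702340 kJ/h
Energy balance on cold side (adiabatic exchanger): Q = ṁ_c·Cp_c·(T_c,out − T_c,in)
ṁ_c = 702340 / [1.71 × (91.6 − -59.5)] = 2718.2 kg/h

ṁ_c = 2720 kg/h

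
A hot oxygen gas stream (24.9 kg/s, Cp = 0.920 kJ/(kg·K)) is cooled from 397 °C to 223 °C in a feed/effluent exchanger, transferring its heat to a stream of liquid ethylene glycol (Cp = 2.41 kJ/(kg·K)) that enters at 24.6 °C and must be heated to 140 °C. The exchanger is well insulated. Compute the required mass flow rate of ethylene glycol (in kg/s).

Heat released by hot stream: Q = 24.9 × 0.920 × (397 − 223) = 3986 kJ/s
Energy balance on cold side (adiabatic exchanger): Q = ṁ_c·Cp_c·(T_c,out − T_c,in)
ṁ_c = 3986 / [2.41 × (140 − 24.6)] = 14.332 kg/s

ṁ_c = 14.3 kg/s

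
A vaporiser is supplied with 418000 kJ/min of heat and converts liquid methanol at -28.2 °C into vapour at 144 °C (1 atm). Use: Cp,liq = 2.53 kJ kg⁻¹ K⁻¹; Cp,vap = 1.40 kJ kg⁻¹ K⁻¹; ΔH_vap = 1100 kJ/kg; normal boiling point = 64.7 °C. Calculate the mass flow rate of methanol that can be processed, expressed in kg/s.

Δh = 2.53×(64.7−-28.2) + 1100 + 1.40×(144−64.7) = 1446.1 kJ/kg
Q = 418000 kJ/min = 6966.7 kJ/s = 6966.7 kJ/s
ṁ = Q/Δh = 6966.7 / 1446.1 = 4.8177 kg/s

ṁ = 4.82 kg/s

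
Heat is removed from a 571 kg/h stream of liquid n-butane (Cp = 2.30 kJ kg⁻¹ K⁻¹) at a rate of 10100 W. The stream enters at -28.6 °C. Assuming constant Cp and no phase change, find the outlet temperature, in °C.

T_out = -56.3 °C

Q = 10100 W = 36360 kJ/h
ΔT = Q/(ṁ·Cp) = 36360/(571×2.30) = 27.686 K
T_out = -28.6 − 27.686 = -56.286 °C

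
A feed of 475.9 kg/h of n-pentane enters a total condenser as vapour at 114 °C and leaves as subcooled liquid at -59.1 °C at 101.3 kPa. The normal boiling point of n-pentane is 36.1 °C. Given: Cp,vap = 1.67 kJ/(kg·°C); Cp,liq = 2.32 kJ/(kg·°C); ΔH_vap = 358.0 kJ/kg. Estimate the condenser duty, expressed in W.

Q_c = 93700 W

vapour 114→36.1 °C: -130.09 kJ/kg
condensation at 36.1 °C: -358 kJ/kg
liquid 36.1→-59.1 °C: -220.86 kJ/kg
Δh = -130.09 + -358 + -220.86 = -708.96 kJ/kg
Q = ṁ·Δh = 475.9 kg/h × -708.96 kJ/kg = -337390 kJ/h
|Q| = 93.72 kW = 93720 W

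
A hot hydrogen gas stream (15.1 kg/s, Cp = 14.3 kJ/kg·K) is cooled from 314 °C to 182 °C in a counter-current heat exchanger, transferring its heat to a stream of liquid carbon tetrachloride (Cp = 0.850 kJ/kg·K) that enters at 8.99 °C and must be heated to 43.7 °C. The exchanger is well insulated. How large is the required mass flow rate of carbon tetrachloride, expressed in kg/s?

ṁ_c = 966 kg/s

Heat released by hot stream: Q = 15.1 × 14.3 × (314 − 182) = 28503 kJ/s
Energy balance on cold side (adiabatic exchanger): Q = ṁ_c·Cp_c·(T_c,out − T_c,in)
ṁ_c = 28503 / [0.850 × (43.7 − 8.99)] = 966.08 kg/s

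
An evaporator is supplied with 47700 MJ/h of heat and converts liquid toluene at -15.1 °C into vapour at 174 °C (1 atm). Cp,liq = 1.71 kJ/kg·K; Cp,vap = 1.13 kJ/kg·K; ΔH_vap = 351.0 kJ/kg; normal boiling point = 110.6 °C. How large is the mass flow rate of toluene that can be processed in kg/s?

Δh = 1.71×(110.6−-15.1) + 351.0 + 1.13×(174−110.6) = 637.59 kJ/kg
Q = 47700 MJ/h = 13250 kJ/s = 13250 kJ/s
ṁ = Q/Δh = 13250 / 637.59 = 20.781 kg/s

ṁ = 20.8 kg/s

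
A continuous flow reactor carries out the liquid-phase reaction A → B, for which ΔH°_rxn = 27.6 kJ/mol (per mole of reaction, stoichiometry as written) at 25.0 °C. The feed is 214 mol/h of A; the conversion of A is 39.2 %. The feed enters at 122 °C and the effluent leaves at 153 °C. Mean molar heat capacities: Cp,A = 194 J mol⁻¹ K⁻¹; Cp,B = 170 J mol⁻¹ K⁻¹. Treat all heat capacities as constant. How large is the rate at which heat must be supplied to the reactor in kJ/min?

Q_in = 55.7 kJ/min

Extent of reaction ξ = 0.392 × 214 = 83.888 mol/h
Reaction term: ξ·ΔH°_rxn = 83.888 × 27.6 = 2315.3 kJ/h
Sensible, feed 122→25 °C: -4027.1 kJ/h
Outlet flows (mol/h): A 130.11, B 83.888
Sensible, products 25→153 °C: 5056.3 kJ/h
Q = ΔH = 3344.6 kJ/h = 0.92906 kW
Heat supplied = 55.743 kJ/min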